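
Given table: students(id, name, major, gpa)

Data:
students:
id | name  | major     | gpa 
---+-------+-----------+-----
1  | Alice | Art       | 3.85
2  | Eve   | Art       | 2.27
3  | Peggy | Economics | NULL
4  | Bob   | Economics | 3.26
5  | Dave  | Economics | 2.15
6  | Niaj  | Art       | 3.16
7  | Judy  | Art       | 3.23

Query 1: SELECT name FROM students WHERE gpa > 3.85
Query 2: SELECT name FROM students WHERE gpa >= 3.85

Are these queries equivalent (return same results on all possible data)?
No, not equivalent

Query 1 returns: []
Query 2 returns: [('Alice',)]

Reason: > vs >= gives different results when gpa = 3.85 exists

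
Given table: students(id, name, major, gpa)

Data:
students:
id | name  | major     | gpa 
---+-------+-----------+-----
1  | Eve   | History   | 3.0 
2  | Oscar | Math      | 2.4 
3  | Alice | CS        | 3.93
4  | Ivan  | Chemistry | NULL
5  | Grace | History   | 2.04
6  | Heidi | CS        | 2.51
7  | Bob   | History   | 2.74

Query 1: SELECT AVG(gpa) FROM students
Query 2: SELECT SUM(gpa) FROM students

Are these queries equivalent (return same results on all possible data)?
No, not equivalent

Query 1 returns: [(2.77,)]
Query 2 returns: [(16.62,)]

Reason: AVG vs SUM give different aggregate values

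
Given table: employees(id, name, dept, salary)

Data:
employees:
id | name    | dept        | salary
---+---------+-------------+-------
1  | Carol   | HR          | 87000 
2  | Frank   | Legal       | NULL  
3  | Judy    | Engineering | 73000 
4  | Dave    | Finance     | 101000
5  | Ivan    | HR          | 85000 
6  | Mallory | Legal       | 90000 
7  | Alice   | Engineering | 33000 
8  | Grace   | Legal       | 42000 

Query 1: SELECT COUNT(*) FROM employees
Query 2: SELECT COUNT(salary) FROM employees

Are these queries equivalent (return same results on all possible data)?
No, not equivalent

Query 1 returns: [(8,)]
Query 2 returns: [(7,)]

Reason: COUNT(*) includes NULLs, COUNT(column) excludes them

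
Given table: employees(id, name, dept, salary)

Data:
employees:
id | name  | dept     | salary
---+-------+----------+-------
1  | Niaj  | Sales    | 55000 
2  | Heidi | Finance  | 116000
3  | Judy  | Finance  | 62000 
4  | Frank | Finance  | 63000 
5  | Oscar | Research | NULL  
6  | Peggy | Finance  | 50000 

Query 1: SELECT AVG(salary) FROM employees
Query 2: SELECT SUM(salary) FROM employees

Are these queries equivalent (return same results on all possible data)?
No, not equivalent

Query 1 returns: [(69200.0,)]
Query 2 returns: [(346000,)]

Reason: AVG vs SUM give different aggregate values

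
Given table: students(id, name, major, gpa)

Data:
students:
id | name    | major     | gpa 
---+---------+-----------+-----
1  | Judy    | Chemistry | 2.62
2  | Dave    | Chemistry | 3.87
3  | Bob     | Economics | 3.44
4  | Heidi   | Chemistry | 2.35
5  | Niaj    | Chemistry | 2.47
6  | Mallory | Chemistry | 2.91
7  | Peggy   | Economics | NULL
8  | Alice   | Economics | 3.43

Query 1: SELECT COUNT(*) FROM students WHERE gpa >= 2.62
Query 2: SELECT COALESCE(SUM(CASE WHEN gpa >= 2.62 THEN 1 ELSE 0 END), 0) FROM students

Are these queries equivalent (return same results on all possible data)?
Yes, equivalent

Both queries return: [(5,)]

Reason: COUNT with WHERE vs conditional SUM (COALESCE handles empty-table NULL)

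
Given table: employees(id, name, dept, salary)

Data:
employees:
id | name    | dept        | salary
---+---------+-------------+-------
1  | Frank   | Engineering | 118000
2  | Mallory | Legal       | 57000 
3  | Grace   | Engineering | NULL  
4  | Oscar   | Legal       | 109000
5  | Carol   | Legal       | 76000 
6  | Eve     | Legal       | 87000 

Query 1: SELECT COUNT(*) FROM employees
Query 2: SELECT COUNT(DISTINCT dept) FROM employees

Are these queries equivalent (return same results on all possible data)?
No, not equivalent

Query 1 returns: [(6,)]
Query 2 returns: [(2,)]

Reason: COUNT(*) counts rows, COUNT(DISTINCT dept) counts unique depts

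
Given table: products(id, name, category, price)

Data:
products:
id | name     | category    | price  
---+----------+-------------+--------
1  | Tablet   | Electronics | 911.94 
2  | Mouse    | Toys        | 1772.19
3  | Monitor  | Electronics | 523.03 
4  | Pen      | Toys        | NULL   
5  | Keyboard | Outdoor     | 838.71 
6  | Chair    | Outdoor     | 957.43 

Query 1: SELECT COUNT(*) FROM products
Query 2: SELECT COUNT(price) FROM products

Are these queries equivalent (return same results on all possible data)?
No, not equivalent

Query 1 returns: [(6,)]
Query 2 returns: [(5,)]

Reason: COUNT(*) includes NULLs, COUNT(column) excludes them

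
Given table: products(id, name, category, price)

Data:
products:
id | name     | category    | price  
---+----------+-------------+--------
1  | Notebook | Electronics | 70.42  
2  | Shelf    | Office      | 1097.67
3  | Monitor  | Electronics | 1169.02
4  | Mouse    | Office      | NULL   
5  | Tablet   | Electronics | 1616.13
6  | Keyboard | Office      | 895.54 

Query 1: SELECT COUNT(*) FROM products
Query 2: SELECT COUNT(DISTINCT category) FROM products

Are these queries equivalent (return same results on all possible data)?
No, not equivalent

Query 1 returns: [(6,)]
Query 2 returns: [(2,)]

Reason: COUNT(*) counts rows, COUNT(DISTINCT category) counts unique categorys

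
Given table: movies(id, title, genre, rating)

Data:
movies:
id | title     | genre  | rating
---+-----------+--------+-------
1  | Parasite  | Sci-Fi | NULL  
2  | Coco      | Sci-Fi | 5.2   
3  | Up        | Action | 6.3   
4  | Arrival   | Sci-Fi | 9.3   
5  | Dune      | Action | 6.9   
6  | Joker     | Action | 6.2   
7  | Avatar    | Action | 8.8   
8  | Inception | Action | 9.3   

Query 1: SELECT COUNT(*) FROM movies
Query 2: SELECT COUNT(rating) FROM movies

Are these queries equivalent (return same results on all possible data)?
No, not equivalent

Query 1 returns: [(8,)]
Query 2 returns: [(7,)]

Reason: COUNT(*) includes NULLs, COUNT(column) excludes them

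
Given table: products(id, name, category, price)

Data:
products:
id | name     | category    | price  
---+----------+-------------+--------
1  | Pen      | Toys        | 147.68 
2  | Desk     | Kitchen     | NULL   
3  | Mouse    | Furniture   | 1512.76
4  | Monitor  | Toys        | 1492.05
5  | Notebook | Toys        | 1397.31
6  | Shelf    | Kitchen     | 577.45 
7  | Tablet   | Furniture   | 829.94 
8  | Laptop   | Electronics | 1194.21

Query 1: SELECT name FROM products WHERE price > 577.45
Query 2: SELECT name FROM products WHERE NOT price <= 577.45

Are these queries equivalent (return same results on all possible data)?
Yes, equivalent

Both queries return: [('Laptop',), ('Monitor',), ('Mouse',), ('Notebook',), ('Tablet',)]

Reason: Both filter price > 577.45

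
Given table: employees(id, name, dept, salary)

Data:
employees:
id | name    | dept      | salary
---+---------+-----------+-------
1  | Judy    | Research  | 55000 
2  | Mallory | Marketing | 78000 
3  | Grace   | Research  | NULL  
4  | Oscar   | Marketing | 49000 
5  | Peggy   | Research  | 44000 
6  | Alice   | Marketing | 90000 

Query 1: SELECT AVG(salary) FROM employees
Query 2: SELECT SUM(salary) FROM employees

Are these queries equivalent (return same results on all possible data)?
No, not equivalent

Query 1 returns: [(63200.0,)]
Query 2 returns: [(316000,)]

Reason: AVG vs SUM give different aggregate values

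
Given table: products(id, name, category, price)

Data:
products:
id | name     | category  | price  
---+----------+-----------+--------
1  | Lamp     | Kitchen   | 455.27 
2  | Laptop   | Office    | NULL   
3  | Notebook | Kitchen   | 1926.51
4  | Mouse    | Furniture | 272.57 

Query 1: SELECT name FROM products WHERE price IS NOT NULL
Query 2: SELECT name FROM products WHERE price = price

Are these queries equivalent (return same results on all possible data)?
Yes, equivalent

Both queries return: [('Lamp',), ('Mouse',), ('Notebook',)]

Reason: IS NOT NULL vs self-equality (both exclude NULLs)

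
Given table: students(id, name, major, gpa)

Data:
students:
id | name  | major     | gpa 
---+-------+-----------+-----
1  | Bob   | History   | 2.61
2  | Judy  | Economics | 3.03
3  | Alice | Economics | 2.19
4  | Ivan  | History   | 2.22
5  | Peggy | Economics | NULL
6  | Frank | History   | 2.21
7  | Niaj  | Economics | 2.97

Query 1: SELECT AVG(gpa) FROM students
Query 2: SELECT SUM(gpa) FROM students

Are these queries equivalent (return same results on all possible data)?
No, not equivalent

Query 1 returns: [(2.5383333333333336,)]
Query 2 returns: [(15.23,)]

Reason: AVG vs SUM give different aggregate values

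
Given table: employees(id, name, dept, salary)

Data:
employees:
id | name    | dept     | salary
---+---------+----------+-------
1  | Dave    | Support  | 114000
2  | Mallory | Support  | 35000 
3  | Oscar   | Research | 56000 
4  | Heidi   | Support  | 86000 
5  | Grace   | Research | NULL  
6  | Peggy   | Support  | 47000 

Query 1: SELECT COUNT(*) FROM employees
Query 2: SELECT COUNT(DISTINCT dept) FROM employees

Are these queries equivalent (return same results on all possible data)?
No, not equivalent

Query 1 returns: [(6,)]
Query 2 returns: [(2,)]

Reason: COUNT(*) counts rows, COUNT(DISTINCT dept) counts unique depts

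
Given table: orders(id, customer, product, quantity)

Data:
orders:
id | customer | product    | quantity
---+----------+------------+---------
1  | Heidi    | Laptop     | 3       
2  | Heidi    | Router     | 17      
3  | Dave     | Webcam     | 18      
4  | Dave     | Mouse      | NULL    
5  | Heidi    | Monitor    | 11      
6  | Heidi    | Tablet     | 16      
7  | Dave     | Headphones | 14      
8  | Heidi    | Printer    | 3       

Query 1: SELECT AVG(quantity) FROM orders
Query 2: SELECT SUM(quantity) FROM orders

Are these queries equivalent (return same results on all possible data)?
No, not equivalent

Query 1 returns: [(11.714285714285714,)]
Query 2 returns: [(82,)]

Reason: AVG vs SUM give different aggregate values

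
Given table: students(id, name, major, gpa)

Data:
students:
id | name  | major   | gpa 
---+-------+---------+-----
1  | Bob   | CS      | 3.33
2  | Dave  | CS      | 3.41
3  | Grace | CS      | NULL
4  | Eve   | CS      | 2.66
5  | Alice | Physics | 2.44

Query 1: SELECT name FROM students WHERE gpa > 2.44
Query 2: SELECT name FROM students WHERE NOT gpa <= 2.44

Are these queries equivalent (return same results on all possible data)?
Yes, equivalent

Both queries return: [('Bob',), ('Dave',), ('Eve',)]

Reason: Both filter gpa > 2.44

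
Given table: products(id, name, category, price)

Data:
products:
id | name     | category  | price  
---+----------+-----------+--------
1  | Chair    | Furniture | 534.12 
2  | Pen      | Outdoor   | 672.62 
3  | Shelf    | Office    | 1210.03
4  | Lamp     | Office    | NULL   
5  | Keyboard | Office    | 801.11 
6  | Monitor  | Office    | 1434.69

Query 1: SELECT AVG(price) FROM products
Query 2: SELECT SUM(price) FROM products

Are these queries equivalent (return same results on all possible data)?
No, not equivalent

Query 1 returns: [(930.5139999999999,)]
Query 2 returns: [(4652.57,)]

Reason: AVG vs SUM give different aggregate values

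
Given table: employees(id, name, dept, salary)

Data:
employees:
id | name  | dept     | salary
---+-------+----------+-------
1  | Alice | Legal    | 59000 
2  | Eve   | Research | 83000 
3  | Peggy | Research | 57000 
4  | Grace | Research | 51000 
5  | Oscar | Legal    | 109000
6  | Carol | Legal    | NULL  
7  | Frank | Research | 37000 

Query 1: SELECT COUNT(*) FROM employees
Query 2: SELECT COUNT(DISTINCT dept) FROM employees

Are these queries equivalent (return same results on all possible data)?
No, not equivalent

Query 1 returns: [(7,)]
Query 2 returns: [(2,)]

Reason: COUNT(*) counts rows, COUNT(DISTINCT dept) counts unique depts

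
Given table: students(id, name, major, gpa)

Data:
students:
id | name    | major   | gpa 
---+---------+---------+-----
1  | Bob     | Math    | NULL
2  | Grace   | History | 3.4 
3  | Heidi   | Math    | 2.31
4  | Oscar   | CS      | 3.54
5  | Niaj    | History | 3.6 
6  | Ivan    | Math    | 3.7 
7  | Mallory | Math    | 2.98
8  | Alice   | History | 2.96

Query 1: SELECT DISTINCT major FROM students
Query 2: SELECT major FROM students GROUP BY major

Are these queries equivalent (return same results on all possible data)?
Yes, equivalent

Both queries return: [('CS',), ('History',), ('Math',)]

Reason: Both get unique majors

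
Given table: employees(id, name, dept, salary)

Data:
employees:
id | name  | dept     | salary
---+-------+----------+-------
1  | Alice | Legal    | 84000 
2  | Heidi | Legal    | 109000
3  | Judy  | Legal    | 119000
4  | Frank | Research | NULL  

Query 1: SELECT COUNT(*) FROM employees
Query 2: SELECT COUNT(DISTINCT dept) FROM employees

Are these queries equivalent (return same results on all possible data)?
No, not equivalent

Query 1 returns: [(4,)]
Query 2 returns: [(2,)]

Reason: COUNT(*) counts rows, COUNT(DISTINCT dept) counts unique depts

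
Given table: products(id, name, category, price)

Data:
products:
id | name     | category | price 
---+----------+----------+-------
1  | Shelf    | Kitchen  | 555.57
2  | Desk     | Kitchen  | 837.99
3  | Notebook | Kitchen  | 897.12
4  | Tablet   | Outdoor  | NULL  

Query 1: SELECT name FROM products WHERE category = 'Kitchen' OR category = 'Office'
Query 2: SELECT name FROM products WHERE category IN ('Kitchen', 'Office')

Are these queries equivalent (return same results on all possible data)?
Yes, equivalent

Both queries return: [('Desk',), ('Notebook',), ('Shelf',)]

Reason: OR vs IN are equivalent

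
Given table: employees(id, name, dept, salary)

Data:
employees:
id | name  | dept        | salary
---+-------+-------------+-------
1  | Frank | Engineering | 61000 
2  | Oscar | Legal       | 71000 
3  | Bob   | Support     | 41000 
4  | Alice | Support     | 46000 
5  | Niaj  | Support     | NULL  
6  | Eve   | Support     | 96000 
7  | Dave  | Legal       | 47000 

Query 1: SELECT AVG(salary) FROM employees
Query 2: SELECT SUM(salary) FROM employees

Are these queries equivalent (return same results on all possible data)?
No, not equivalent

Query 1 returns: [(60333.333333333336,)]
Query 2 returns: [(362000,)]

Reason: AVG vs SUM give different aggregate values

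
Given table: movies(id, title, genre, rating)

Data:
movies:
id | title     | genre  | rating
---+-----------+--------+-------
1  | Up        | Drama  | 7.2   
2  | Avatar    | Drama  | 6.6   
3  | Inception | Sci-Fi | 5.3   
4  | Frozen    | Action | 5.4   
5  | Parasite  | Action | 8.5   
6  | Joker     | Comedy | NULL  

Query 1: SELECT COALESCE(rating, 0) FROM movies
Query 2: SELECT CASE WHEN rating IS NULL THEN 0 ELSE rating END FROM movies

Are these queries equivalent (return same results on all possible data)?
Yes, equivalent

Both queries return: [(0,), (5.3,), (5.4,), (6.6,), (7.2,), (8.5,)]

Reason: COALESCE vs CASE for NULL handling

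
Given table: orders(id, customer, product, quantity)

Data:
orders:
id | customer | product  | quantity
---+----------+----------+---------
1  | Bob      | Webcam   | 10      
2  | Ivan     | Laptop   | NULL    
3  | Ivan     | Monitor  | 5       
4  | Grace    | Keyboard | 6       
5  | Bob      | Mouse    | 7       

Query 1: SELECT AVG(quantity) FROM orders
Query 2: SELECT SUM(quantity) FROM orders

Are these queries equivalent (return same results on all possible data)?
No, not equivalent

Query 1 returns: [(7.0,)]
Query 2 returns: [(28,)]

Reason: AVG vs SUM give different aggregate values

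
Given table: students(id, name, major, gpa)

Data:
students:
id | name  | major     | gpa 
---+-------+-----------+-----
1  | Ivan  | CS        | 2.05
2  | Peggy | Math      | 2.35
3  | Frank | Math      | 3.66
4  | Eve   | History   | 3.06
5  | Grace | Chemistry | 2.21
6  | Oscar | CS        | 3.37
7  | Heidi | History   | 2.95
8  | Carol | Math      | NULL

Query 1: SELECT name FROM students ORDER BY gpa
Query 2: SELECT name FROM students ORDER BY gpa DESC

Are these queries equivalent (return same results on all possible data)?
No, not equivalent

Query 1 returns: [('Carol',), ('Ivan',), ('Grace',), ('Peggy',), ('Heidi',), ('Eve',), ('Oscar',), ('Frank',)]
Query 2 returns: [('Frank',), ('Oscar',), ('Eve',), ('Heidi',), ('Peggy',), ('Grace',), ('Ivan',), ('Carol',)]

Reason: ASC vs DESC gives opposite ordering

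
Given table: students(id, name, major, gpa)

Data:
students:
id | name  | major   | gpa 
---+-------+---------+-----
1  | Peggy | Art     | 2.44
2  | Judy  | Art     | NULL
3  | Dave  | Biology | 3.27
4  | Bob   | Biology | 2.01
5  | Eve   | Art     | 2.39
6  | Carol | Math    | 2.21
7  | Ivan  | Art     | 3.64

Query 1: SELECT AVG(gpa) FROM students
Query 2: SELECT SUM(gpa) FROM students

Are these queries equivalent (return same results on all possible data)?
No, not equivalent

Query 1 returns: [(2.66,)]
Query 2 returns: [(15.96,)]

Reason: AVG vs SUM give different aggregate values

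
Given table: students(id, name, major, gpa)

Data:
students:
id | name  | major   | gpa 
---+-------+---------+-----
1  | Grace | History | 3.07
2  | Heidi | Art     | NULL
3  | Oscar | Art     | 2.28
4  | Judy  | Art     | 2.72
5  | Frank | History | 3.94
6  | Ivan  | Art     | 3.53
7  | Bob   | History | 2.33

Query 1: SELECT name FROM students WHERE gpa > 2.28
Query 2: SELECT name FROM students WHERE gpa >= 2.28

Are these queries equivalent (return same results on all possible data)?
No, not equivalent

Query 1 returns: [('Grace',), ('Judy',), ('Frank',), ('Ivan',), ('Bob',)]
Query 2 returns: [('Grace',), ('Oscar',), ('Judy',), ('Frank',), ('Ivan',), ('Bob',)]

Reason: > vs >= gives different results when gpa = 2.28 exists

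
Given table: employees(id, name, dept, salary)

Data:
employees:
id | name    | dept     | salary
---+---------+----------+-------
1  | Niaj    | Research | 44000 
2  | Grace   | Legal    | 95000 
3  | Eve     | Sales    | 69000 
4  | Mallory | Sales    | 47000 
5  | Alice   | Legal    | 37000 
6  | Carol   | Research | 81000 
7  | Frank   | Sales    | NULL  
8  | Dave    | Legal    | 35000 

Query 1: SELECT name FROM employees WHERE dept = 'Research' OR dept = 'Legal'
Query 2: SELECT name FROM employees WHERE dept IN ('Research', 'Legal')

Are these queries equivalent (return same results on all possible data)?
Yes, equivalent

Both queries return: [('Alice',), ('Carol',), ('Dave',), ('Grace',), ('Niaj',)]

Reason: OR vs IN are equivalent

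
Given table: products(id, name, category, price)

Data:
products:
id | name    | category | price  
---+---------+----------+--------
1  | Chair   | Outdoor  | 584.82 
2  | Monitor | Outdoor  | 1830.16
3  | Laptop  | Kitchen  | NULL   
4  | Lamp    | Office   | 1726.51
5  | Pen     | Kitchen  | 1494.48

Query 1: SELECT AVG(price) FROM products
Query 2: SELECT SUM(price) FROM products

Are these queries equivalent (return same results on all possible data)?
No, not equivalent

Query 1 returns: [(1408.9925,)]
Query 2 returns: [(5635.97,)]

Reason: AVG vs SUM give different aggregate values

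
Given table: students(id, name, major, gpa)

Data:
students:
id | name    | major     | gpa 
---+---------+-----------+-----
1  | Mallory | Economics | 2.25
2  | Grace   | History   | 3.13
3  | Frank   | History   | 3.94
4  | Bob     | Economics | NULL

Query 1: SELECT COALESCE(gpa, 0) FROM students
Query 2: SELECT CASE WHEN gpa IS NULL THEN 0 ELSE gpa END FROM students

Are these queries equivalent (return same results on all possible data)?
Yes, equivalent

Both queries return: [(0,), (2.25,), (3.13,), (3.94,)]

Reason: COALESCE vs CASE for NULL handling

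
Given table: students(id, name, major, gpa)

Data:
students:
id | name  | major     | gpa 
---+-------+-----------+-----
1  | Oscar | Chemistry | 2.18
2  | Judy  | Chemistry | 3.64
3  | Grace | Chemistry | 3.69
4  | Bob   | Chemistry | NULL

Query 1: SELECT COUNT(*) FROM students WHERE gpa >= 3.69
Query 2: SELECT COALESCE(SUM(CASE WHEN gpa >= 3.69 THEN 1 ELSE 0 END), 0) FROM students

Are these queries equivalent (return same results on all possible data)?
Yes, equivalent

Both queries return: [(1,)]

Reason: COUNT with WHERE vs conditional SUM (COALESCE handles empty-table NULL)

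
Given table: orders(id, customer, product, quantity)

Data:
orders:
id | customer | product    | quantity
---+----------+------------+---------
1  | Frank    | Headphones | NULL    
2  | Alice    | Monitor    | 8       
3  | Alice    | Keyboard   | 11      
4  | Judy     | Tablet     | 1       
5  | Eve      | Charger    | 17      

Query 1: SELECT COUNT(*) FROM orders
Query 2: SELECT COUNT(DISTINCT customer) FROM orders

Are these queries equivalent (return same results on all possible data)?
No, not equivalent

Query 1 returns: [(5,)]
Query 2 returns: [(4,)]

Reason: COUNT(*) counts rows, COUNT(DISTINCT customer) counts unique customers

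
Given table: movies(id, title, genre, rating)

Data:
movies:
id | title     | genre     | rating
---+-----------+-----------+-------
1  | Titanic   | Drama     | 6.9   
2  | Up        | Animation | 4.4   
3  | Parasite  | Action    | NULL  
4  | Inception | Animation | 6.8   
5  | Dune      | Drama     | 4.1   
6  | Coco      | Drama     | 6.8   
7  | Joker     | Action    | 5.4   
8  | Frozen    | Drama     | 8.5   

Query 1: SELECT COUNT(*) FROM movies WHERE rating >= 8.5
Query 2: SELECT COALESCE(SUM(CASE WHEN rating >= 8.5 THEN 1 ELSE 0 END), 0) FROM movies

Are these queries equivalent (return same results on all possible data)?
Yes, equivalent

Both queries return: [(1,)]

Reason: COUNT with WHERE vs conditional SUM (COALESCE handles empty-table NULL)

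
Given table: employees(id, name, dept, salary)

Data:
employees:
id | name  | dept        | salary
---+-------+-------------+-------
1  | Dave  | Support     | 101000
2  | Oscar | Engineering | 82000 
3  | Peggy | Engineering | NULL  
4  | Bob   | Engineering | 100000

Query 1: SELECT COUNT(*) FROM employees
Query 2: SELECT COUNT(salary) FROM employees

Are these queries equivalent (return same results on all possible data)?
No, not equivalent

Query 1 returns: [(4,)]
Query 2 returns: [(3,)]

Reason: COUNT(*) includes NULLs, COUNT(column) excludes them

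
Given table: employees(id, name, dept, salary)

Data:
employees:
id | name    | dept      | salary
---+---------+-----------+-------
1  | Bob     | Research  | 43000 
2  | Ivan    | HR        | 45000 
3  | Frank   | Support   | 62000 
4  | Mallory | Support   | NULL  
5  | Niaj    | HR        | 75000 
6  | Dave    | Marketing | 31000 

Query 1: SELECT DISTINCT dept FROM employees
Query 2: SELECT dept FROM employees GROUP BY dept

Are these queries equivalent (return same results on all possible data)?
Yes, equivalent

Both queries return: [('HR',), ('Marketing',), ('Research',), ('Support',)]

Reason: Both get unique depts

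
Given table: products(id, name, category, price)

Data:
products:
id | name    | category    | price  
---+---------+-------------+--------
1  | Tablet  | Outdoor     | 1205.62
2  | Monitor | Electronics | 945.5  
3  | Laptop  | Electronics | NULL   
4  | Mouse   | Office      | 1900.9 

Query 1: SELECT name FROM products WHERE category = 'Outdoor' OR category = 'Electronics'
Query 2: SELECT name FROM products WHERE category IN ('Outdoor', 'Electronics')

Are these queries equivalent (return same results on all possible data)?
Yes, equivalent

Both queries return: [('Laptop',), ('Monitor',), ('Tablet',)]

Reason: OR vs IN are equivalent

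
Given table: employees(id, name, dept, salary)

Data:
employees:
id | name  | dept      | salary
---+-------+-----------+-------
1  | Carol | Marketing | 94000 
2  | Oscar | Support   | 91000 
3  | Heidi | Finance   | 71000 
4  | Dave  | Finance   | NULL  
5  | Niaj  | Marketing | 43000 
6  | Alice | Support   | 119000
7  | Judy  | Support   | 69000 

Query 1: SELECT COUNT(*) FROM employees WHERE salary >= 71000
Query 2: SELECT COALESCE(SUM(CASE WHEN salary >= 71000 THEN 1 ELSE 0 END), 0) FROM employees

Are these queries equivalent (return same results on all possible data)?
Yes, equivalent

Both queries return: [(4,)]

Reason: COUNT with WHERE vs conditional SUM (COALESCE handles empty-table NULL)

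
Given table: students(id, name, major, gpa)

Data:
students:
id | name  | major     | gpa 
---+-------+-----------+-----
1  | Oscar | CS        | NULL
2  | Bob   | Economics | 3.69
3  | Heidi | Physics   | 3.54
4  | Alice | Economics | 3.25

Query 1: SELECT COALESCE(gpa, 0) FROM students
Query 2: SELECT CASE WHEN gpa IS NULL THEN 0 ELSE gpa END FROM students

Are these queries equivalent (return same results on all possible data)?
Yes, equivalent

Both queries return: [(0,), (3.25,), (3.54,), (3.69,)]

Reason: COALESCE vs CASE for NULL handling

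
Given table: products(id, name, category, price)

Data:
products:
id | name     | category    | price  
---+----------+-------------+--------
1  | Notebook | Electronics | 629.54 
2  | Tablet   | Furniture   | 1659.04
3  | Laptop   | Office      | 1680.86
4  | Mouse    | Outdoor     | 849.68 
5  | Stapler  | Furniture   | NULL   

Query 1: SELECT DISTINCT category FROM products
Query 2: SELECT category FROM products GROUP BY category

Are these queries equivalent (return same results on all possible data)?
Yes, equivalent

Both queries return: [('Electronics',), ('Furniture',), ('Office',), ('Outdoor',)]

Reason: Both get unique categorys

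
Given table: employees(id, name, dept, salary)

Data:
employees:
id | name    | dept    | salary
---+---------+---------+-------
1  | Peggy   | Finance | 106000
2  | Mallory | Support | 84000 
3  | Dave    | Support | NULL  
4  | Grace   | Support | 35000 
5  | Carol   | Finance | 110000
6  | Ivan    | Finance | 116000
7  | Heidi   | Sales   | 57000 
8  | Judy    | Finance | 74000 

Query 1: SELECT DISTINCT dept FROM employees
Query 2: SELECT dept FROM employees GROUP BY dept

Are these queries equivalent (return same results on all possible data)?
Yes, equivalent

Both queries return: [('Finance',), ('Sales',), ('Support',)]

Reason: Both get unique depts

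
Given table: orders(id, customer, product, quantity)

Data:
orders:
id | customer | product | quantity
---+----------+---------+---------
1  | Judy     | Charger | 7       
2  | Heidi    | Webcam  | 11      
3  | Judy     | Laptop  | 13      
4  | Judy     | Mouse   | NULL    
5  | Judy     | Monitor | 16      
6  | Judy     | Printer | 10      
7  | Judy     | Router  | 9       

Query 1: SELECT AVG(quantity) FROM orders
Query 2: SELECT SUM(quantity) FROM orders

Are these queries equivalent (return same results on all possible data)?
No, not equivalent

Query 1 returns: [(11.0,)]
Query 2 returns: [(66,)]

Reason: AVG vs SUM give different aggregate values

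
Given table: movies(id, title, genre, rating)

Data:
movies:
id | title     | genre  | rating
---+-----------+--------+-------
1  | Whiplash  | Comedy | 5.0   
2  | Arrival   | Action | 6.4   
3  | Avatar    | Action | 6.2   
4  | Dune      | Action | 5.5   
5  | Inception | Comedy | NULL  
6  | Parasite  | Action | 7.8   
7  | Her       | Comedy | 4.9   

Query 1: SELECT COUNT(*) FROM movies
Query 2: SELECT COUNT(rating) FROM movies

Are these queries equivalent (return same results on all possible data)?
No, not equivalent

Query 1 returns: [(7,)]
Query 2 returns: [(6,)]

Reason: COUNT(*) includes NULLs, COUNT(column) excludes them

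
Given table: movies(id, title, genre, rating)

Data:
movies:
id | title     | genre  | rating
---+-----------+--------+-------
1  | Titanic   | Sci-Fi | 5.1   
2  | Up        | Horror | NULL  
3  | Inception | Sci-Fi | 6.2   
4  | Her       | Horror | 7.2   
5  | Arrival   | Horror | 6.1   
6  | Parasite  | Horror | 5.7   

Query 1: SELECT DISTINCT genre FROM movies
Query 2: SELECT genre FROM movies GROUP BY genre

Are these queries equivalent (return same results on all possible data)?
Yes, equivalent

Both queries return: [('Horror',), ('Sci-Fi',)]

Reason: Both get unique genres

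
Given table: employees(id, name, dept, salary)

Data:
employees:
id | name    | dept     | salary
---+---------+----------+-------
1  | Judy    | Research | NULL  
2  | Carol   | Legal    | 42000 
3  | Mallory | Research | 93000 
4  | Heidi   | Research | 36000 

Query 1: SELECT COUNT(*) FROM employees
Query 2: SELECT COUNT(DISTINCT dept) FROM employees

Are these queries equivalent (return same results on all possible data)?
No, not equivalent

Query 1 returns: [(4,)]
Query 2 returns: [(2,)]

Reason: COUNT(*) counts rows, COUNT(DISTINCT dept) counts unique depts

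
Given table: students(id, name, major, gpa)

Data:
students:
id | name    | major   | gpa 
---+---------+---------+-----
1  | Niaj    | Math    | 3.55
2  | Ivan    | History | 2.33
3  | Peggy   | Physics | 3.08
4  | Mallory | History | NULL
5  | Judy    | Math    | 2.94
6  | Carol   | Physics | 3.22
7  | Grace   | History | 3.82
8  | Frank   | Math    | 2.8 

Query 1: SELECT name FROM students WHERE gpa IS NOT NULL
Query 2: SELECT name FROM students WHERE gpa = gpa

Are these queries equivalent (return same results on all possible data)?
Yes, equivalent

Both queries return: [('Carol',), ('Frank',), ('Grace',), ('Ivan',), ('Judy',), ('Niaj',), ('Peggy',)]

Reason: IS NOT NULL vs self-equality (both exclude NULLs)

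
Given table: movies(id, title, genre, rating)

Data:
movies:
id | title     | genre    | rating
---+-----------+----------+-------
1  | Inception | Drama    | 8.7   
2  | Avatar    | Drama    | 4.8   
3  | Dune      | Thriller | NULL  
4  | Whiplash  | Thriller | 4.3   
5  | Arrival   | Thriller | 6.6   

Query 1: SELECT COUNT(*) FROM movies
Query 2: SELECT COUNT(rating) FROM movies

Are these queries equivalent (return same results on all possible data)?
No, not equivalent

Query 1 returns: [(5,)]
Query 2 returns: [(4,)]

Reason: COUNT(*) includes NULLs, COUNT(column) excludes them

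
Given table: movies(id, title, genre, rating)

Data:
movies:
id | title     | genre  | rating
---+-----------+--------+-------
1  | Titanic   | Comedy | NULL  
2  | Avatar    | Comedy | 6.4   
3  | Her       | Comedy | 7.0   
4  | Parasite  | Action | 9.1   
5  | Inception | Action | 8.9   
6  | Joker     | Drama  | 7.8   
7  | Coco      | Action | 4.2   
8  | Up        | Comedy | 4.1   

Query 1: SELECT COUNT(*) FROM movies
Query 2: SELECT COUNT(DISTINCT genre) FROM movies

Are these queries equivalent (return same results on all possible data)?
No, not equivalent

Query 1 returns: [(8,)]
Query 2 returns: [(3,)]

Reason: COUNT(*) counts rows, COUNT(DISTINCT genre) counts unique genres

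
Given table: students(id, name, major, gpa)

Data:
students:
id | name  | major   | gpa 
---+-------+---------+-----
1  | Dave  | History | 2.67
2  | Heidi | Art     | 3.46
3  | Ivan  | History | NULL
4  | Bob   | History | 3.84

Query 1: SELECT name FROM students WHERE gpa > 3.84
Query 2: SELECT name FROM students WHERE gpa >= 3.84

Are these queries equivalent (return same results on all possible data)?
No, not equivalent

Query 1 returns: []
Query 2 returns: [('Bob',)]

Reason: > vs >= gives different results when gpa = 3.84 exists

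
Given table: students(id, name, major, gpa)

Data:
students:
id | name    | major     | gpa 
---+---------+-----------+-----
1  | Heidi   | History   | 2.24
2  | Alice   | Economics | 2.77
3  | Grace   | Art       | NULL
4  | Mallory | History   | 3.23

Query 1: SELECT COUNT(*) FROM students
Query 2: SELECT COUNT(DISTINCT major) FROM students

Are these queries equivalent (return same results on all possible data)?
No, not equivalent

Query 1 returns: [(4,)]
Query 2 returns: [(3,)]

Reason: COUNT(*) counts rows, COUNT(DISTINCT major) counts unique majors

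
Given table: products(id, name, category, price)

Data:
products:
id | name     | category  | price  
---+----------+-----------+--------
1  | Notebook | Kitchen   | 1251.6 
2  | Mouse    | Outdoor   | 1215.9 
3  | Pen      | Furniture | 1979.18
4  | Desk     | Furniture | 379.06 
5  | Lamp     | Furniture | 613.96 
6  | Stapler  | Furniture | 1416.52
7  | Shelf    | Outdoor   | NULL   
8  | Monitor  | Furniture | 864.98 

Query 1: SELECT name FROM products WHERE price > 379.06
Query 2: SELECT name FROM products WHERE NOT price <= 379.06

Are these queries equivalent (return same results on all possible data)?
Yes, equivalent

Both queries return: [('Lamp',), ('Monitor',), ('Mouse',), ('Notebook',), ('Pen',), ('Stapler',)]

Reason: Both filter price > 379.06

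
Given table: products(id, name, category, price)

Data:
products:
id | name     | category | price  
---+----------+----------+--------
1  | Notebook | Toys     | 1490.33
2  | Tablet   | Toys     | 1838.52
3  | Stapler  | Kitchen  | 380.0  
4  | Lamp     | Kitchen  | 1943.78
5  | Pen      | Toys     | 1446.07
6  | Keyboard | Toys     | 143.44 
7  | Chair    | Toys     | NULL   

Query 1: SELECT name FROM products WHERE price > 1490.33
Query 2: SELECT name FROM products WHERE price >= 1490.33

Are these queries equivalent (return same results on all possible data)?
No, not equivalent

Query 1 returns: [('Tablet',), ('Lamp',)]
Query 2 returns: [('Notebook',), ('Tablet',), ('Lamp',)]

Reason: > vs >= gives different results when price = 1490.33 exists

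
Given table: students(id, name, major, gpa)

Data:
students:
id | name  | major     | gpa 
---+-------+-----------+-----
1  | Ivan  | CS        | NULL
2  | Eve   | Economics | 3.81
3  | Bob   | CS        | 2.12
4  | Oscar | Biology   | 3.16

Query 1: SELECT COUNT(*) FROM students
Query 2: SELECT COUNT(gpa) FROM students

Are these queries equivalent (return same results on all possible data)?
No, not equivalent

Query 1 returns: [(4,)]
Query 2 returns: [(3,)]

Reason: COUNT(*) includes NULLs, COUNT(column) excludes them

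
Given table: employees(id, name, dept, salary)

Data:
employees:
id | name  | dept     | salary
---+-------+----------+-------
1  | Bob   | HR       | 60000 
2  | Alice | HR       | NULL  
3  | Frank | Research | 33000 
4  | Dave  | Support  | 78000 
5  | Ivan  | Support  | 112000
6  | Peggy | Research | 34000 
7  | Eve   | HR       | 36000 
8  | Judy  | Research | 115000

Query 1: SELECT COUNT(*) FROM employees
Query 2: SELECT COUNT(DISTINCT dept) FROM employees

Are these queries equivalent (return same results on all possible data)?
No, not equivalent

Query 1 returns: [(8,)]
Query 2 returns: [(3,)]

Reason: COUNT(*) counts rows, COUNT(DISTINCT dept) counts unique depts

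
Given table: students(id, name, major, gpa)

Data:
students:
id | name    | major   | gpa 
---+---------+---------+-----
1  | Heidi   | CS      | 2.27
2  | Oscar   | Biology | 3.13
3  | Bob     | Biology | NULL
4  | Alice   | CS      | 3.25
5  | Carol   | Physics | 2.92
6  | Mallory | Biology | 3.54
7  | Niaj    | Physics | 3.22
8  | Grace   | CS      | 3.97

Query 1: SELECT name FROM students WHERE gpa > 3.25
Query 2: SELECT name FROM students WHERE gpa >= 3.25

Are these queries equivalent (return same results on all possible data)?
No, not equivalent

Query 1 returns: [('Mallory',), ('Grace',)]
Query 2 returns: [('Alice',), ('Mallory',), ('Grace',)]

Reason: > vs >= gives different results when gpa = 3.25 exists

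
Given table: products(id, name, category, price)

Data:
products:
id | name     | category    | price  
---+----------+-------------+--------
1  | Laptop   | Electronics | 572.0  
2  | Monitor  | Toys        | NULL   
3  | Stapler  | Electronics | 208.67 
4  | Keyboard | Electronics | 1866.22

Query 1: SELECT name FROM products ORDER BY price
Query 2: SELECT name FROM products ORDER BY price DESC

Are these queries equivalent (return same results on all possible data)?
No, not equivalent

Query 1 returns: [('Monitor',), ('Stapler',), ('Laptop',), ('Keyboard',)]
Query 2 returns: [('Keyboard',), ('Laptop',), ('Stapler',), ('Monitor',)]

Reason: ASC vs DESC gives opposite ordering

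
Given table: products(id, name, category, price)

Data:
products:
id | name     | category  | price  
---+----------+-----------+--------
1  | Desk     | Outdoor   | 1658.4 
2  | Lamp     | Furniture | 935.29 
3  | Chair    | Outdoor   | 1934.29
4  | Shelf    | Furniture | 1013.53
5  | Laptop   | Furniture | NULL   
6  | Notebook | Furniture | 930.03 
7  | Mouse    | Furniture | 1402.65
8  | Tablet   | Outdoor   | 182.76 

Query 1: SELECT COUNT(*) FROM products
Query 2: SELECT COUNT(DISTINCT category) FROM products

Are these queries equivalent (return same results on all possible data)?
No, not equivalent

Query 1 returns: [(8,)]
Query 2 returns: [(2,)]

Reason: COUNT(*) counts rows, COUNT(DISTINCT category) counts unique categorys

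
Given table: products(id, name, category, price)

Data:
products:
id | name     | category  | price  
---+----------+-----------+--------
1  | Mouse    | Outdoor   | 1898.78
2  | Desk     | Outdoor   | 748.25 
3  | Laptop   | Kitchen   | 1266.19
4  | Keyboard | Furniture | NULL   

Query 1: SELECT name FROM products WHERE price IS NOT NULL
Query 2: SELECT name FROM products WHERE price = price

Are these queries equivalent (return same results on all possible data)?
Yes, equivalent

Both queries return: [('Desk',), ('Laptop',), ('Mouse',)]

Reason: IS NOT NULL vs self-equality (both exclude NULLs)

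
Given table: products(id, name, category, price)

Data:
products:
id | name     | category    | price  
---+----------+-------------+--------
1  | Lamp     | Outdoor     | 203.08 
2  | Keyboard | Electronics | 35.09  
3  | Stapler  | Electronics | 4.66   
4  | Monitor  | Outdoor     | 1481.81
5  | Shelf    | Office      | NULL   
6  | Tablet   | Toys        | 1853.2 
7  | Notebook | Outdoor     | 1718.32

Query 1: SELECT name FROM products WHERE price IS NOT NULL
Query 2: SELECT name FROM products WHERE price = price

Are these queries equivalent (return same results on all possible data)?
Yes, equivalent

Both queries return: [('Keyboard',), ('Lamp',), ('Monitor',), ('Notebook',), ('Stapler',), ('Tablet',)]

Reason: IS NOT NULL vs self-equality (both exclude NULLs)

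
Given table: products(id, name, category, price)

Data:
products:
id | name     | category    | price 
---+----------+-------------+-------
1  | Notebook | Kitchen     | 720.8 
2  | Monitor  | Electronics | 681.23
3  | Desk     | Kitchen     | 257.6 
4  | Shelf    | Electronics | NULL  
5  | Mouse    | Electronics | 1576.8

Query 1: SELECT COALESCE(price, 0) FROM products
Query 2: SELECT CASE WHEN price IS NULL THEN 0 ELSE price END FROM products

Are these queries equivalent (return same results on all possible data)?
Yes, equivalent

Both queries return: [(0,), (257.6,), (681.23,), (720.8,), (1576.8,)]

Reason: COALESCE vs CASE for NULL handling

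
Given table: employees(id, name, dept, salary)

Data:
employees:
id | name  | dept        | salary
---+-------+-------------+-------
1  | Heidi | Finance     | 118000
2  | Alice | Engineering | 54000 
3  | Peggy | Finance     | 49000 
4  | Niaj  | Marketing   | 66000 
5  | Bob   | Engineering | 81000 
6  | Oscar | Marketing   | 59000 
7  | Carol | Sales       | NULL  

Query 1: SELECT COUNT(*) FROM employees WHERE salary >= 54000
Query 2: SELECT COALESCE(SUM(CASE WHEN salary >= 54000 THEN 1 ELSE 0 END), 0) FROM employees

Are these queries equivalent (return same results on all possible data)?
Yes, equivalent

Both queries return: [(5,)]

Reason: COUNT with WHERE vs conditional SUM (COALESCE handles empty-table NULL)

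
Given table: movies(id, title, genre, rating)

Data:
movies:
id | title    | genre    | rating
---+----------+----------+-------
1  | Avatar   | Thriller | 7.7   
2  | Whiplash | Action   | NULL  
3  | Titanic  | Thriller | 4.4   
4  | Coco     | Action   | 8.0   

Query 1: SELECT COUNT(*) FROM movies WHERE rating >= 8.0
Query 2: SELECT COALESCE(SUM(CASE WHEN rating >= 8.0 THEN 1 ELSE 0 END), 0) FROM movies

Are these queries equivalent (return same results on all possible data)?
Yes, equivalent

Both queries return: [(1,)]

Reason: COUNT with WHERE vs conditional SUM (COALESCE handles empty-table NULL)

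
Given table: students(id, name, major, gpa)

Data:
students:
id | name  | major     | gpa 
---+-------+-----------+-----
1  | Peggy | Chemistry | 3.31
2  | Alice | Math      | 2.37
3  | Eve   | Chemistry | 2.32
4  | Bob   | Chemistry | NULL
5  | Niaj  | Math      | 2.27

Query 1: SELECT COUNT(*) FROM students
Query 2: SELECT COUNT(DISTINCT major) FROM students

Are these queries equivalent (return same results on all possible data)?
No, not equivalent

Query 1 returns: [(5,)]
Query 2 returns: [(2,)]

Reason: COUNT(*) counts rows, COUNT(DISTINCT major) counts unique majors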